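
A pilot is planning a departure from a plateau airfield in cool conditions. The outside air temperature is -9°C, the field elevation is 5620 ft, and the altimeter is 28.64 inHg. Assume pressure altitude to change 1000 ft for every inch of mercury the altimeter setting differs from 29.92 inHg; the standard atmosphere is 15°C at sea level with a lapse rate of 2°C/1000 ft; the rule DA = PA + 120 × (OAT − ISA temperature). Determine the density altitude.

5676 ft

Pressure altitude = 5620 + (29.92 − 28.64) × 1000 = 5620 + (+1280) = 6900 ft.
ISA temperature at 6900 ft = 15 − 2 × (6900/1000) = 1.2°C.
ISA deviation = -9 − 1.2 = -10.2°C.
Density altitude = 6900 + 120 × (-10.2) = 5676 ft.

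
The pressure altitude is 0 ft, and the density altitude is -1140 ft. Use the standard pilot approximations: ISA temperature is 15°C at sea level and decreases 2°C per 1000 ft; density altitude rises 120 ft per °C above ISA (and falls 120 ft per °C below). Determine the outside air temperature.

Density altitude − pressure altitude = -1140 − 0 = -1140 ft.
At 120 ft/°C that is an ISA deviation of -1140/120 = -9.5°C.
ISA temperature at 0 ft = 15 − 2 × (0/1000) = 15°C.
OAT = ISA + deviation = 15 + (-9.5) = 5.5°C.

5.5°C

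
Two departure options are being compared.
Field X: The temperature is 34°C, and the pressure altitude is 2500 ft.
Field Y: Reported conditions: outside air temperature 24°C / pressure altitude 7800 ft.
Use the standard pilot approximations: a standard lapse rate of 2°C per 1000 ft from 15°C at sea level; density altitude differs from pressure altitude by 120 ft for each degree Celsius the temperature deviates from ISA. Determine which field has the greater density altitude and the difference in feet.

Field Y by 5372 ft

Field X: ISA temp = 10°C, deviation +24°C, DA = 2500 + 120 × 24 = 5380 ft.
Field Y: ISA temp = -0.6°C, deviation +24.6°C, DA = 7800 + 120 × 24.6 = 10752 ft.
Field Y is higher by 10752 − 5380 = 5372 ft.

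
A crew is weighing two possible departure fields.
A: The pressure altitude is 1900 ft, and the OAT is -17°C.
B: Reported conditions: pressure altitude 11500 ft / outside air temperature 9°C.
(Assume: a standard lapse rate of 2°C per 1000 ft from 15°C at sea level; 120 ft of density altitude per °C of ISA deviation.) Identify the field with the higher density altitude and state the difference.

A: ISA temp = 11.2°C, deviation -28.2°C, DA = 1900 + 120 × (-28.2) = -1484 ft.
B: ISA temp = -8°C, deviation +17°C, DA = 11500 + 120 × 17 = 13540 ft.
B is higher by 13540 − (-1484) = 15024 ft.

B by 15024 ft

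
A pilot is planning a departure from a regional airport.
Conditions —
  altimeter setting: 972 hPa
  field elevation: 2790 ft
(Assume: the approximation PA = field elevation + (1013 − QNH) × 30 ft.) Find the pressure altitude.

Pressure correction = (1013 − 972) × 30 = +1230 ft.
Pressure altitude = 2790 + (+1230) = 4020 ft.

4020 ft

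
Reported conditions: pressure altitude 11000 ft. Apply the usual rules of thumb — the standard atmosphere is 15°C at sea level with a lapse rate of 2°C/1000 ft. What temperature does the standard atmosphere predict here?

-7°C

ISA temperature = 15 − 2 × (11000/1000) = 15 − 22 = -7°C.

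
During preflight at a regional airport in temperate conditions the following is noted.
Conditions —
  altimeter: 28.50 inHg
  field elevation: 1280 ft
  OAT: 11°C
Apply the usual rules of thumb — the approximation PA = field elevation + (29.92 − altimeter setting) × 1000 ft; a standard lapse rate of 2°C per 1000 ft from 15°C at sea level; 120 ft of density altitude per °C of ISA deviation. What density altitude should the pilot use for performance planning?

2868 ft

Pressure altitude = 1280 + (29.92 − 28.50) × 1000 = 1280 + (+1420) = 2700 ft.
ISA temperature at 2700 ft = 15 − 2 × (2700/1000) = 9.6°C.
ISA deviation = 11 − 9.6 = +1.4°C.
Density altitude = 2700 + 120 × (1.4) = 2868 ft.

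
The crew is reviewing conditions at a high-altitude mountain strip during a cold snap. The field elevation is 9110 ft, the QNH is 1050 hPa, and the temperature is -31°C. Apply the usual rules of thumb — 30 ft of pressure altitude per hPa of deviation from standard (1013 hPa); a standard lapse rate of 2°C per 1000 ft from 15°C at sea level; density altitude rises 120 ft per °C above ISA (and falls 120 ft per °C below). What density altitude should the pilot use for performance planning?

Pressure altitude = 9110 + (1013 − 1050) × 30 = 9110 + (-1110) = 8000 ft.
ISA temperature at 8000 ft = 15 − 2 × (8000/1000) = -1°C.
ISA deviation = -31 − (-1) = -30°C.
Density altitude = 8000 + 120 × (-30) = 4400 ft.

4400 ft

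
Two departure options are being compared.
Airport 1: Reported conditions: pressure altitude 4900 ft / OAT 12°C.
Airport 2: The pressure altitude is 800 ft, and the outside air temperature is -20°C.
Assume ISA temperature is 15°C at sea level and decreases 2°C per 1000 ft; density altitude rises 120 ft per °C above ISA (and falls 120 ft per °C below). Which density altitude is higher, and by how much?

Airport 1 by 8924 ft

Airport 1: ISA temp = 5.2°C, deviation +6.8°C, DA = 4900 + 120 × 6.8 = 5716 ft.
Airport 2: ISA temp = 13.4°C, deviation -33.4°C, DA = 800 + 120 × (-33.4) = -3208 ft.
Airport 1 is higher by 5716 − (-3208) = 8924 ft.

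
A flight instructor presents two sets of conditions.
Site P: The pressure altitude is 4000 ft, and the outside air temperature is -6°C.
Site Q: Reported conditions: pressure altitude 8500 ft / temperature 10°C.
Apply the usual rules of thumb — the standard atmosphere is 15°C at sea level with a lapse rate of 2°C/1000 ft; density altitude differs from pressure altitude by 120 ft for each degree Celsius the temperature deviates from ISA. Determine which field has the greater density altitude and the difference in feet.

Site P: ISA temp = 7°C, deviation -13°C, DA = 4000 + 120 × (-13) = 2440 ft.
Site Q: ISA temp = -2°C, deviation +12°C, DA = 8500 + 120 × 12 = 9940 ft.
Site Q is higher by 9940 − 2440 = 7500 ft.

Site Q by 7500 ft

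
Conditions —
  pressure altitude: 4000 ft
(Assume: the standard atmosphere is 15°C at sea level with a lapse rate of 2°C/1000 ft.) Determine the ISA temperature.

ISA temperature = 15 − 2 × (4000/1000) = 15 − 8 = 7°C.

7°C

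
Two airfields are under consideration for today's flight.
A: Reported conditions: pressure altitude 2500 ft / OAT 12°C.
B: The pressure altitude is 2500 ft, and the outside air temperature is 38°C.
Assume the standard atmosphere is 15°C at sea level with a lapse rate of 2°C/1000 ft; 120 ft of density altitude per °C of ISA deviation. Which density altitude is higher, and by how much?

B by 3120 ft

A: ISA temp = 10°C, deviation +2°C, DA = 2500 + 120 × 2 = 2740 ft.
B: ISA temp = 10°C, deviation +28°C, DA = 2500 + 120 × 28 = 5860 ft.
B is higher by 5860 − 2740 = 3120 ft.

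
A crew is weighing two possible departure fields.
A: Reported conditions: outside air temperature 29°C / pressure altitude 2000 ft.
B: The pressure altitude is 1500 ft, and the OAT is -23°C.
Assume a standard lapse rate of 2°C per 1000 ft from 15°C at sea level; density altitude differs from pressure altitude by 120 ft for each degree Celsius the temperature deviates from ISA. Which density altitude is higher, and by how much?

A: ISA temp = 11°C, deviation +18°C, DA = 2000 + 120 × 18 = 4160 ft.
B: ISA temp = 12°C, deviation -35°C, DA = 1500 + 120 × (-35) = -2700 ft.
A is higher by 4160 − (-2700) = 6860 ft.

A by 6860 ft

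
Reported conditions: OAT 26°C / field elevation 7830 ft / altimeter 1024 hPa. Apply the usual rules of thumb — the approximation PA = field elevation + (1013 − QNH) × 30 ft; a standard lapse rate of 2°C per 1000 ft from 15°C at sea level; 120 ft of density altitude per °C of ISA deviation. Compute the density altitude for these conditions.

10620 ft

Pressure altitude = 7830 + (1013 − 1024) × 30 = 7830 + (-330) = 7500 ft.
ISA temperature at 7500 ft = 15 − 2 × (7500/1000) = 0°C.
ISA deviation = 26 − 0 = +26°C.
Density altitude = 7500 + 120 × (26) = 10620 ft.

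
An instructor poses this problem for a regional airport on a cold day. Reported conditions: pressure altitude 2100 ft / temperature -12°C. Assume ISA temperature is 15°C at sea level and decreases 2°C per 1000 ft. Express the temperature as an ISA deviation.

ISA temperature at 2100 ft = 15 − 2 × (2100/1000) = 10.8°C.
Deviation = OAT − ISA = -12 − 10.8 = -22.8°C.

ISA-22.8°C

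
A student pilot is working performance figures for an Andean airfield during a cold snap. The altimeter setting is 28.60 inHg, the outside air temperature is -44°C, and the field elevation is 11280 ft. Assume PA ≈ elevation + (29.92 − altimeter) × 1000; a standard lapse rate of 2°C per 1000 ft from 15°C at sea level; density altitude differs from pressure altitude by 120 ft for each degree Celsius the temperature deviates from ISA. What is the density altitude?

8544 ft

Pressure altitude = 11280 + (29.92 − 28.60) × 1000 = 11280 + (+1320) = 12600 ft.
ISA temperature at 12600 ft = 15 − 2 × (12600/1000) = -10.2°C.
ISA deviation = -44 − (-10.2) = -33.8°C.
Density altitude = 12600 + 120 × (-33.8) = 8544 ft.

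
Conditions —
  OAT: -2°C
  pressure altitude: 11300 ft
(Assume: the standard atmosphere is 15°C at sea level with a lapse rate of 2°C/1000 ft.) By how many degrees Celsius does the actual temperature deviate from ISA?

ISA+5.6°C

ISA temperature at 11300 ft = 15 − 2 × (11300/1000) = -7.6°C.
Deviation = OAT − ISA = -2 − (-7.6) = +5.6°C.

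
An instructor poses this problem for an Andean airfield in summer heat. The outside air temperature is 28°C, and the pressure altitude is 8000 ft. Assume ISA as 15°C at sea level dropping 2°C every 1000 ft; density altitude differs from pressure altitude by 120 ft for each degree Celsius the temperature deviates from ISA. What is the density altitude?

ISA temperature at 8000 ft = 15 − 2 × (8000/1000) = -1°C.
ISA deviation = 28 − (-1) = +29°C.
Density altitude = 8000 + 120 × (29) = 8000 + (+3480) = 11480 ft.

11480 ft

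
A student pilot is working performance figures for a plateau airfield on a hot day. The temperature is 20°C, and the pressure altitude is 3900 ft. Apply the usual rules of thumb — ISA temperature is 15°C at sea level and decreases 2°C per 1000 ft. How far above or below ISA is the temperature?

ISA+12.8°C

ISA temperature at 3900 ft = 15 − 2 × (3900/1000) = 7.2°C.
Deviation = OAT − ISA = 20 − 7.2 = +12.8°C.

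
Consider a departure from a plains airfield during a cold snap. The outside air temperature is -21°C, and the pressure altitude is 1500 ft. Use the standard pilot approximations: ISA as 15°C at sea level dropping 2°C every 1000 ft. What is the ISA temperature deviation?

ISA-33°C

ISA temperature at 1500 ft = 15 − 2 × (1500/1000) = 12°C.
Deviation = OAT − ISA = -21 − 12 = -33°C.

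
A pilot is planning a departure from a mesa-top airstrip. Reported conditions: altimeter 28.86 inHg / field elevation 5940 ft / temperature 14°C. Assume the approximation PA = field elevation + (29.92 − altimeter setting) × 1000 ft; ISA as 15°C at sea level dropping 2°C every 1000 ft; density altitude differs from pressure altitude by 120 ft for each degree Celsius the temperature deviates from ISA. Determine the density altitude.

8560 ft

Pressure altitude = 5940 + (29.92 − 28.86) × 1000 = 5940 + (+1060) = 7000 ft.
ISA temperature at 7000 ft = 15 − 2 × (7000/1000) = 1°C.
ISA deviation = 14 − 1 = +13°C.
Density altitude = 7000 + 120 × (13) = 8560 ft.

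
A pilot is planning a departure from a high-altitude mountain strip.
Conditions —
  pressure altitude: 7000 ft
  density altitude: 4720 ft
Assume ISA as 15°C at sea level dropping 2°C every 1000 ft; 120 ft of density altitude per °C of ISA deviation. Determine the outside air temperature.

-18°C

Density altitude − pressure altitude = 4720 − 7000 = -2280 ft.
At 120 ft/°C that is an ISA deviation of -2280/120 = -19°C.
ISA temperature at 7000 ft = 15 − 2 × (7000/1000) = 1°C.
OAT = ISA + deviation = 1 + (-19) = -18°C.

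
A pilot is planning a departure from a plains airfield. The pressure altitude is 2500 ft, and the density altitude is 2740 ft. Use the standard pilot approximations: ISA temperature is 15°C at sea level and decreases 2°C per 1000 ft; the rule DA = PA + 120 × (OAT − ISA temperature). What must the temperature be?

12°C

Density altitude − pressure altitude = 2740 − 2500 = +240 ft.
At 120 ft/°C that is an ISA deviation of 240/120 = +2°C.
ISA temperature at 2500 ft = 15 − 2 × (2500/1000) = 10°C.
OAT = ISA + deviation = 10 + (+2) = 12°C.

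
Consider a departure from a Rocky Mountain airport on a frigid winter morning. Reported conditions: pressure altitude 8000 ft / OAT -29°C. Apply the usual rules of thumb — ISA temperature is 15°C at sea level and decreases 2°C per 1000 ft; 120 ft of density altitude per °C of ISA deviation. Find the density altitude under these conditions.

ISA temperature at 8000 ft = 15 − 2 × (8000/1000) = -1°C.
ISA deviation = -29 − (-1) = -28°C.
Density altitude = 8000 + 120 × (-28) = 8000 + (-3360) = 4640 ft.

4640 ft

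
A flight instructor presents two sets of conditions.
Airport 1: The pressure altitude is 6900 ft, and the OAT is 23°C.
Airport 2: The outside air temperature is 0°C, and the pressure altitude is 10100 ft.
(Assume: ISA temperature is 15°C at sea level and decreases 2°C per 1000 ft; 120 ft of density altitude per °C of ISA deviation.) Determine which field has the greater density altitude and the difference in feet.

Airport 2 by 1208 ft

Airport 1: ISA temp = 1.2°C, deviation +21.8°C, DA = 6900 + 120 × 21.8 = 9516 ft.
Airport 2: ISA temp = -5.2°C, deviation +5.2°C, DA = 10100 + 120 × 5.2 = 10724 ft.
Airport 2 is higher by 10724 − 9516 = 1208 ft.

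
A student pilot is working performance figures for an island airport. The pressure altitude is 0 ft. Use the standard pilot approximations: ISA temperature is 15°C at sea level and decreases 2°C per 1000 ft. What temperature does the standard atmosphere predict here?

15°C

ISA temperature = 15 − 2 × (0/1000) = 15 − 0 = 15°C.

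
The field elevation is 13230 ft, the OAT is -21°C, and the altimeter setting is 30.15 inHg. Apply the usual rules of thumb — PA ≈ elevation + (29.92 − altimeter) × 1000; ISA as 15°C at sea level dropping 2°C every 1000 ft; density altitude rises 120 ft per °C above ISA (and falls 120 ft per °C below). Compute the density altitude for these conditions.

Pressure altitude = 13230 + (29.92 − 30.15) × 1000 = 13230 + (-230) = 13000 ft.
ISA temperature at 13000 ft = 15 − 2 × (13000/1000) = -11°C.
ISA deviation = -21 − (-11) = -10°C.
Density altitude = 13000 + 120 × (-10) = 11800 ft.

11800 ft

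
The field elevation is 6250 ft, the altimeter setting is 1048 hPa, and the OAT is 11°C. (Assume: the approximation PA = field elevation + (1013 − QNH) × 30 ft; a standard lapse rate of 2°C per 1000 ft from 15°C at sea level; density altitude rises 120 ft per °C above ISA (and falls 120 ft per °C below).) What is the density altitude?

Pressure altitude = 6250 + (1013 − 1048) × 30 = 6250 + (-1050) = 5200 ft.
ISA temperature at 5200 ft = 15 − 2 × (5200/1000) = 4.6°C.
ISA deviation = 11 − 4.6 = +6.4°C.
Density altitude = 5200 + 120 × (6.4) = 5968 ft.

5968 ft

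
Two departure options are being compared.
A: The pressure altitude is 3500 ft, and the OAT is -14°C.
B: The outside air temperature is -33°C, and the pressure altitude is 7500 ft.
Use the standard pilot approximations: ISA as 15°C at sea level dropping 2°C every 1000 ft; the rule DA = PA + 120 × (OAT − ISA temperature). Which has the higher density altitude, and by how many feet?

B by 2680 ft

A: ISA temp = 8°C, deviation -22°C, DA = 3500 + 120 × (-22) = 860 ft.
B: ISA temp = 0°C, deviation -33°C, DA = 7500 + 120 × (-33) = 3540 ft.
B is higher by 3540 − 860 = 2680 ft.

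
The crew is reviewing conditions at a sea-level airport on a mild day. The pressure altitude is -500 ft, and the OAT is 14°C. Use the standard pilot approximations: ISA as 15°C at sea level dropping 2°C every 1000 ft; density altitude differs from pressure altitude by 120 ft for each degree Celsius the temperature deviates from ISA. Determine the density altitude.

ISA temperature at -500 ft = 15 − 2 × (-500/1000) = 16°C.
ISA deviation = 14 − 16 = -2°C.
Density altitude = -500 + 120 × (-2) = -500 + (-240) = -740 ft.

-740 ft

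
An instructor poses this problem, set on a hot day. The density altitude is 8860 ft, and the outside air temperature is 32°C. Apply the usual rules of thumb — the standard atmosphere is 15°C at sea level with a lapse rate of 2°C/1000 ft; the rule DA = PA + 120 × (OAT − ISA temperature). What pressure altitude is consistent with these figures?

DA = PA + 120 × (OAT − (15 − 2·PA/1000)) = PA + 120·OAT − 1800 + 0.24·PA = 1.24·PA + 120·OAT − 1800.
So 1.24·PA = 8860 − 120 × 32 + 1800 = 6820.
PA = 6820 / 1.24 = 5500 ft.

5500 ft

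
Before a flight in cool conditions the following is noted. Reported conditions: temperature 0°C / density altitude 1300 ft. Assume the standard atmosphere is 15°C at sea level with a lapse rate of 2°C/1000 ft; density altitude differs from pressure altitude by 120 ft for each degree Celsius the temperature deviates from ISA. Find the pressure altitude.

2500 ft

DA = PA + 120 × (OAT − (15 − 2·PA/1000)) = PA + 120·OAT − 1800 + 0.24·PA = 1.24·PA + 120·OAT − 1800.
So 1.24·PA = 1300 − 120 × 0 + 1800 = 3100.
PA = 3100 / 1.24 = 2500 ft.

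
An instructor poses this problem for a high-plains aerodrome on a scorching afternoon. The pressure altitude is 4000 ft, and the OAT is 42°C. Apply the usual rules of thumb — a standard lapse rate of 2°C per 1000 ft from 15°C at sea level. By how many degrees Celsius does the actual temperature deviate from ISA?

ISA temperature at 4000 ft = 15 − 2 × (4000/1000) = 7°C.
Deviation = OAT − ISA = 42 − 7 = +35°C.

ISA+35°C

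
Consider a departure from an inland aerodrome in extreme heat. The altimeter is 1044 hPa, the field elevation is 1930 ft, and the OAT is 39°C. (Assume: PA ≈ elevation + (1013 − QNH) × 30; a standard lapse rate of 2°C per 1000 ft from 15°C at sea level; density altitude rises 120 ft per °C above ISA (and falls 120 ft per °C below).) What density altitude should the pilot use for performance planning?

4120 ft

Pressure altitude = 1930 + (1013 − 1044) × 30 = 1930 + (-930) = 1000 ft.
ISA temperature at 1000 ft = 15 − 2 × (1000/1000) = 13°C.
ISA deviation = 39 − 13 = +26°C.
Density altitude = 1000 + 120 × (26) = 4120 ft.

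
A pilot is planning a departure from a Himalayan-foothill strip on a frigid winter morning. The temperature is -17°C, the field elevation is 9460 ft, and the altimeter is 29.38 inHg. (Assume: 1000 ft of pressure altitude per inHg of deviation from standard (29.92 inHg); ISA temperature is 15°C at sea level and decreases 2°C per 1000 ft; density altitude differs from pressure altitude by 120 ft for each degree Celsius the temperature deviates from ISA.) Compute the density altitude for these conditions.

Pressure altitude = 9460 + (29.92 − 29.38) × 1000 = 9460 + (+540) = 10000 ft.
ISA temperature at 10000 ft = 15 − 2 × (10000/1000) = -5°C.
ISA deviation = -17 − (-5) = -12°C.
Density altitude = 10000 + 120 × (-12) = 8560 ft.

8560 ft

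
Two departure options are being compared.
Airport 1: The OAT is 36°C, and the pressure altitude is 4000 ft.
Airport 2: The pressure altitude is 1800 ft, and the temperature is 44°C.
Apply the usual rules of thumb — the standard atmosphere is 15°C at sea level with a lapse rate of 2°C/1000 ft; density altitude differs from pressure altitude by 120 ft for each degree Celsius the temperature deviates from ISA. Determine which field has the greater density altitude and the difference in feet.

Airport 1: ISA temp = 7°C, deviation +29°C, DA = 4000 + 120 × 29 = 7480 ft.
Airport 2: ISA temp = 11.4°C, deviation +32.6°C, DA = 1800 + 120 × 32.6 = 5712 ft.
Airport 1 is higher by 7480 − 5712 = 1768 ft.

Airport 1 by 1768 ft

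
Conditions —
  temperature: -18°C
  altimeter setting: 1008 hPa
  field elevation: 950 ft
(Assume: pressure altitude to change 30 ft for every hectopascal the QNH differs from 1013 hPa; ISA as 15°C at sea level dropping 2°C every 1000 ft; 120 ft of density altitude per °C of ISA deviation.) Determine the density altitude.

-2596 ft

Pressure altitude = 950 + (1013 − 1008) × 30 = 950 + (+150) = 1100 ft.
ISA temperature at 1100 ft = 15 − 2 × (1100/1000) = 12.8°C.
ISA deviation = -18 − 12.8 = -30.8°C.
Density altitude = 1100 + 120 × (-30.8) = -2596 ft.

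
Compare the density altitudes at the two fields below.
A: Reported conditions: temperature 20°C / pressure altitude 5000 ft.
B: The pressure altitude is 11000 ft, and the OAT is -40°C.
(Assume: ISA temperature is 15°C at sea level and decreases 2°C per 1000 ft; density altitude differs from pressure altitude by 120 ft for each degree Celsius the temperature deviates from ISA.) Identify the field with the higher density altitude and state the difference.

A: ISA temp = 5°C, deviation +15°C, DA = 5000 + 120 × 15 = 6800 ft.
B: ISA temp = -7°C, deviation -33°C, DA = 11000 + 120 × (-33) = 7040 ft.
B is higher by 7040 − 6800 = 240 ft.

B by 240 ft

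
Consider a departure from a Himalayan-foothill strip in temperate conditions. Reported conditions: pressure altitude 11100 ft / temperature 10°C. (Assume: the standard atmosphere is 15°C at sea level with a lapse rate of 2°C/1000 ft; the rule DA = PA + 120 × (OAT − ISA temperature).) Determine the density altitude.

ISA temperature at 11100 ft = 15 − 2 × (11100/1000) = -7.2°C.
ISA deviation = 10 − (-7.2) = +17.2°C.
Density altitude = 11100 + 120 × (17.2) = 11100 + (+2064) = 13164 ft.

13164 ft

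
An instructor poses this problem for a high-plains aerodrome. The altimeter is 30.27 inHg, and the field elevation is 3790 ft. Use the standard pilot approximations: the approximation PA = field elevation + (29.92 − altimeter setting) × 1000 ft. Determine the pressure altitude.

3440 ft

Pressure correction = (29.92 − 30.27) × 1000 = -350 ft.
Pressure altitude = 3790 + (-350) = 3440 ft.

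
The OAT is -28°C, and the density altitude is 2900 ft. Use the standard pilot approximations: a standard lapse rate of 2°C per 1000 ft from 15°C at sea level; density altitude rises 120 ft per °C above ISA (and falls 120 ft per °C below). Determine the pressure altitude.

6500 ft

DA = PA + 120 × (OAT − (15 − 2·PA/1000)) = PA + 120·OAT − 1800 + 0.24·PA = 1.24·PA + 120·OAT − 1800.
So 1.24·PA = 2900 − 120 × (-28) + 1800 = 8060.
PA = 8060 / 1.24 = 6500 ft.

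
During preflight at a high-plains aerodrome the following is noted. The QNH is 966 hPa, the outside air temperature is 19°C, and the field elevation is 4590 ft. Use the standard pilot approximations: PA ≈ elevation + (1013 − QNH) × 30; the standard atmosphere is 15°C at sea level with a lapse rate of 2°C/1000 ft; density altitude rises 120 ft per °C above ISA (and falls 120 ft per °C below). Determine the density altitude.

Pressure altitude = 4590 + (1013 − 966) × 30 = 4590 + (+1410) = 6000 ft.
ISA temperature at 6000 ft = 15 − 2 × (6000/1000) = 3°C.
ISA deviation = 19 − 3 = +16°C.
Density altitude = 6000 + 120 × (16) = 7920 ft.

7920 ft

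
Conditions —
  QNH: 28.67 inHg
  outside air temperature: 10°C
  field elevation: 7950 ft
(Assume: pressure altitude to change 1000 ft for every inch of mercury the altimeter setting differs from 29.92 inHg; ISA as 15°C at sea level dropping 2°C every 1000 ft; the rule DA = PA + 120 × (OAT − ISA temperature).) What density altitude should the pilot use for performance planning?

10808 ft

Pressure altitude = 7950 + (29.92 − 28.67) × 1000 = 7950 + (+1250) = 9200 ft.
ISA temperature at 9200 ft = 15 − 2 × (9200/1000) = -3.4°C.
ISA deviation = 10 − (-3.4) = +13.4°C.
Density altitude = 9200 + 120 × (13.4) = 10808 ft.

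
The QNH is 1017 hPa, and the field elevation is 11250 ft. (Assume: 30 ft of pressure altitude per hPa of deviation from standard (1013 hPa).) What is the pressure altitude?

Pressure correction = (1013 − 1017) × 30 = -120 ft.
Pressure altitude = 11250 + (-120) = 11130 ft.

11130 ft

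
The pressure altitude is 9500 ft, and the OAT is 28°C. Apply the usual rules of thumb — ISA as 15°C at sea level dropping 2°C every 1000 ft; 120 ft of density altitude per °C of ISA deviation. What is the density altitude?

ISA temperature at 9500 ft = 15 − 2 × (9500/1000) = -4°C.
ISA deviation = 28 − (-4) = +32°C.
Density altitude = 9500 + 120 × (32) = 9500 + (+3840) = 13340 ft.

13340 ft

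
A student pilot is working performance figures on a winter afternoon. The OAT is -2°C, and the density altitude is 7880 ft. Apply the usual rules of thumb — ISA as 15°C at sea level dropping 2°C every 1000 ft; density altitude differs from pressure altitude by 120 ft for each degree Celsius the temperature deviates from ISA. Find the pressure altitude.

DA = PA + 120 × (OAT − (15 − 2·PA/1000)) = PA + 120·OAT − 1800 + 0.24·PA = 1.24·PA + 120·OAT − 1800.
So 1.24·PA = 7880 − 120 × (-2) + 1800 = 9920.
PA = 9920 / 1.24 = 8000 ft.

8000 ft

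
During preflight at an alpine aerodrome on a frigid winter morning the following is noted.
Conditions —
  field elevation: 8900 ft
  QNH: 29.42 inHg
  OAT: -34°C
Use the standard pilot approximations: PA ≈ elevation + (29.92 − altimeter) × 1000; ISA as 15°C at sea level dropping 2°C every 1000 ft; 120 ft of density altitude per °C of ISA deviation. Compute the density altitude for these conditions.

5776 ft

Pressure altitude = 8900 + (29.92 − 29.42) × 1000 = 8900 + (+500) = 9400 ft.
ISA temperature at 9400 ft = 15 − 2 × (9400/1000) = -3.8°C.
ISA deviation = -34 − (-3.8) = -30.2°C.
Density altitude = 9400 + 120 × (-30.2) = 5776 ft.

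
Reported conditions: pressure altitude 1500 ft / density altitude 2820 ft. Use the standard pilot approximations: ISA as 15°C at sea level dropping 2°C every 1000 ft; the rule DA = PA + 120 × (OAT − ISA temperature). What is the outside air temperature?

Density altitude − pressure altitude = 2820 − 1500 = +1320 ft.
At 120 ft/°C that is an ISA deviation of 1320/120 = +11°C.
ISA temperature at 1500 ft = 15 − 2 × (1500/1000) = 12°C.
OAT = ISA + deviation = 12 + (+11) = 23°C.

23°C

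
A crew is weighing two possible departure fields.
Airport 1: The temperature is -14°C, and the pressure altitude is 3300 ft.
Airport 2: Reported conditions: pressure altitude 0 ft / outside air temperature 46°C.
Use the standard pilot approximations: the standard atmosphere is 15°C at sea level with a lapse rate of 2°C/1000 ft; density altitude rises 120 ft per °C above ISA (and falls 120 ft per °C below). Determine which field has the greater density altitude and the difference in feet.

Airport 2 by 3108 ft

Airport 1: ISA temp = 8.4°C, deviation -22.4°C, DA = 3300 + 120 × (-22.4) = 612 ft.
Airport 2: ISA temp = 15°C, deviation +31°C, DA = 0 + 120 × 31 = 3720 ft.
Airport 2 is higher by 3720 − 612 = 3108 ft.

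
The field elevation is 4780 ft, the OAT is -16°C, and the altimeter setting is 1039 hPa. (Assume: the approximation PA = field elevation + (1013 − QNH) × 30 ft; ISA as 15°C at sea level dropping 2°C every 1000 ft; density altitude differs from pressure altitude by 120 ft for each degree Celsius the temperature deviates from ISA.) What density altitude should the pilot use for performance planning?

1240 ft

Pressure altitude = 4780 + (1013 − 1039) × 30 = 4780 + (-780) = 4000 ft.
ISA temperature at 4000 ft = 15 − 2 × (4000/1000) = 7°C.
ISA deviation = -16 − 7 = -23°C.
Density altitude = 4000 + 120 × (-23) = 1240 ft.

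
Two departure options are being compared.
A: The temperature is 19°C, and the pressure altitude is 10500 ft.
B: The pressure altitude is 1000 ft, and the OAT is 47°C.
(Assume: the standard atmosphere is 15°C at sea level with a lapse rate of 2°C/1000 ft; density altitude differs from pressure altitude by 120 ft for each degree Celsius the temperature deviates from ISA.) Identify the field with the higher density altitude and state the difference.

A by 8420 ft

A: ISA temp = -6°C, deviation +25°C, DA = 10500 + 120 × 25 = 13500 ft.
B: ISA temp = 13°C, deviation +34°C, DA = 1000 + 120 × 34 = 5080 ft.
A is higher by 13500 − 5080 = 8420 ft.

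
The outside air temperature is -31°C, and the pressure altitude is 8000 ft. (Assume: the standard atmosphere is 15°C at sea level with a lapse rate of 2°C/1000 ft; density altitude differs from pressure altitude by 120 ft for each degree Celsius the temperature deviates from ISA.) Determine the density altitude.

ISA temperature at 8000 ft = 15 − 2 × (8000/1000) = -1°C.
ISA deviation = -31 − (-1) = -30°C.
Density altitude = 8000 + 120 × (-30) = 8000 + (-3600) = 4400 ft.

4400 ft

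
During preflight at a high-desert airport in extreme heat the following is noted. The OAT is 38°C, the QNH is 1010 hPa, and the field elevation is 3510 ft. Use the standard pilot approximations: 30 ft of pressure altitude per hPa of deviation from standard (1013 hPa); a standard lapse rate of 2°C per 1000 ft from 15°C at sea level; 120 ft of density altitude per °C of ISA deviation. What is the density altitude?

7224 ft

Pressure altitude = 3510 + (1013 − 1010) × 30 = 3510 + (+90) = 3600 ft.
ISA temperature at 3600 ft = 15 − 2 × (3600/1000) = 7.8°C.
ISA deviation = 38 − 7.8 = +30.2°C.
Density altitude = 3600 + 120 × (30.2) = 7224 ft.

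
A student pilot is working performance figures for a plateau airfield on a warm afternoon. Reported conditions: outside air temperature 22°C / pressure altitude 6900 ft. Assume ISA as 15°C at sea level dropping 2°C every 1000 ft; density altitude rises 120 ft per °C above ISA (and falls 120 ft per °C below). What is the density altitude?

9396 ft

ISA temperature at 6900 ft = 15 − 2 × (6900/1000) = 1.2°C.
ISA deviation = 22 − 1.2 = +20.8°C.
Density altitude = 6900 + 120 × (20.8) = 6900 + (+2496) = 9396 ft.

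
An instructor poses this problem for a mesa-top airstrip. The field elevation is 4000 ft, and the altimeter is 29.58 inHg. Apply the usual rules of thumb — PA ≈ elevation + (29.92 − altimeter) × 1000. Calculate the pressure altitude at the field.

4340 ft

Pressure correction = (29.92 − 29.58) × 1000 = +340 ft.
Pressure altitude = 4000 + (+340) = 4340 ft.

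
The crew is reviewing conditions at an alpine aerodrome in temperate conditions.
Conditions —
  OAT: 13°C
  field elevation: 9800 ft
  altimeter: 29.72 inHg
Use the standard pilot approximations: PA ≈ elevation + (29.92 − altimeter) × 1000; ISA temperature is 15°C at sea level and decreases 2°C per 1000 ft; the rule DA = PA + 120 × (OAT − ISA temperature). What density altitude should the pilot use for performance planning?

12160 ft

Pressure altitude = 9800 + (29.92 − 29.72) × 1000 = 9800 + (+200) = 10000 ft.
ISA temperature at 10000 ft = 15 − 2 × (10000/1000) = -5°C.
ISA deviation = 13 − (-5) = +18°C.
Density altitude = 10000 + 120 × (18) = 12160 ft.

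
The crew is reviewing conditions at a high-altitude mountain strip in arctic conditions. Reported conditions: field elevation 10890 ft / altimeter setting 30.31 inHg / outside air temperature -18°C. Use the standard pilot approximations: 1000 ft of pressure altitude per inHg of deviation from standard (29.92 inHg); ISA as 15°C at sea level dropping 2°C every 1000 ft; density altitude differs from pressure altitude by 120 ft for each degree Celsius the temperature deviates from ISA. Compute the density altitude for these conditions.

Pressure altitude = 10890 + (29.92 − 30.31) × 1000 = 10890 + (-390) = 10500 ft.
ISA temperature at 10500 ft = 15 − 2 × (10500/1000) = -6°C.
ISA deviation = -18 − (-6) = -12°C.
Density altitude = 10500 + 120 × (-12) = 9060 ft.

9060 ft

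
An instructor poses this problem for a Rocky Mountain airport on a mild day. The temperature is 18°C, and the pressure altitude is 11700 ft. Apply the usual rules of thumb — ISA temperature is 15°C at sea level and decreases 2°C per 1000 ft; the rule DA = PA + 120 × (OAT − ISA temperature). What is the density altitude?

ISA temperature at 11700 ft = 15 − 2 × (11700/1000) = -8.4°C.
ISA deviation = 18 − (-8.4) = +26.4°C.
Density altitude = 11700 + 120 × (26.4) = 11700 + (+3168) = 14868 ft.

14868 ft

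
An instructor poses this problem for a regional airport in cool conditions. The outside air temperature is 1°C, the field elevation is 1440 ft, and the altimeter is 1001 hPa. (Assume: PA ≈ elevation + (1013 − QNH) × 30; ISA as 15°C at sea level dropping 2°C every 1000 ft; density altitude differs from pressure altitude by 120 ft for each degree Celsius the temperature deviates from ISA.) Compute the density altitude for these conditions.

552 ft

Pressure altitude = 1440 + (1013 − 1001) × 30 = 1440 + (+360) = 1800 ft.
ISA temperature at 1800 ft = 15 − 2 × (1800/1000) = 11.4°C.
ISA deviation = 1 − 11.4 = -10.4°C.
Density altitude = 1800 + 120 × (-10.4) = 552 ft.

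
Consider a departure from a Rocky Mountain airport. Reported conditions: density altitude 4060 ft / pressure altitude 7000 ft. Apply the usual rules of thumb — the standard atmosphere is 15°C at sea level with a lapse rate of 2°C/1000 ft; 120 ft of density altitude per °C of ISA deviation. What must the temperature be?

-23.5°C

Density altitude − pressure altitude = 4060 − 7000 = -2940 ft.
At 120 ft/°C that is an ISA deviation of -2940/120 = -24.5°C.
ISA temperature at 7000 ft = 15 − 2 × (7000/1000) = 1°C.
OAT = ISA + deviation = 1 + (-24.5) = -23.5°C.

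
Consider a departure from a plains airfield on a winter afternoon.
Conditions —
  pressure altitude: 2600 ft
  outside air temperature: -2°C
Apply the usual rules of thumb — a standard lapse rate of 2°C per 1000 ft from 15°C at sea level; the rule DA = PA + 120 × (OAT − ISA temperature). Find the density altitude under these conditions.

1184 ft

ISA temperature at 2600 ft = 15 − 2 × (2600/1000) = 9.8°C.
ISA deviation = -2 − 9.8 = -11.8°C.
Density altitude = 2600 + 120 × (-11.8) = 2600 + (-1416) = 1184 ft.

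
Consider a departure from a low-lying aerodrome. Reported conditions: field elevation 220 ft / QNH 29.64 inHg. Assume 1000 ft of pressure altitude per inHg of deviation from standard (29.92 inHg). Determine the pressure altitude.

500 ft

Pressure correction = (29.92 − 29.64) × 1000 = +280 ft.
Pressure altitude = 220 + (+280) = 500 ft.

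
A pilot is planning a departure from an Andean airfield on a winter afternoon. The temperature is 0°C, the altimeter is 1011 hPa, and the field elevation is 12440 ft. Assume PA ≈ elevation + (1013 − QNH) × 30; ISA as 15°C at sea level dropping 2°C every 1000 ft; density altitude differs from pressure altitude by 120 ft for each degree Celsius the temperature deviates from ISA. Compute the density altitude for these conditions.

Pressure altitude = 12440 + (1013 − 1011) × 30 = 12440 + (+60) = 12500 ft.
ISA temperature at 12500 ft = 15 − 2 × (12500/1000) = -10°C.
ISA deviation = 0 − (-10) = +10°C.
Density altitude = 12500 + 120 × (10) = 13700 ft.

13700 ft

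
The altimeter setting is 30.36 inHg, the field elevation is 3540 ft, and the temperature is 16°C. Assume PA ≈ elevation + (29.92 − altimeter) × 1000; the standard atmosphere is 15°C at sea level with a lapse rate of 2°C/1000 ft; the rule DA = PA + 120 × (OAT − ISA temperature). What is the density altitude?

3964 ft

Pressure altitude = 3540 + (29.92 − 30.36) × 1000 = 3540 + (-440) = 3100 ft.
ISA temperature at 3100 ft = 15 − 2 × (3100/1000) = 8.8°C.
ISA deviation = 16 − 8.8 = +7.2°C.
Density altitude = 3100 + 120 × (7.2) = 3964 ft.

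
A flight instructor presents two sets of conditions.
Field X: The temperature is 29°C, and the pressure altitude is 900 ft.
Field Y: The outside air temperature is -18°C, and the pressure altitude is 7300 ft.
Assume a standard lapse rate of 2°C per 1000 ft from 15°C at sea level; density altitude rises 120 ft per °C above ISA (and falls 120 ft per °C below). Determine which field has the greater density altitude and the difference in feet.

Field Y by 2296 ft

Field X: ISA temp = 13.2°C, deviation +15.8°C, DA = 900 + 120 × 15.8 = 2796 ft.
Field Y: ISA temp = 0.4°C, deviation -18.4°C, DA = 7300 + 120 × (-18.4) = 5092 ft.
Field Y is higher by 5092 − 2796 = 2296 ft.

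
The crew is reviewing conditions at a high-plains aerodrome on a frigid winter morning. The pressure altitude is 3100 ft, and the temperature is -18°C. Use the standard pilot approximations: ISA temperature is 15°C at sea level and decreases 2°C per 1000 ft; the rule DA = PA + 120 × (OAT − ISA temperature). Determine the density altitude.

-116 ft

ISA temperature at 3100 ft = 15 − 2 × (3100/1000) = 8.8°C.
ISA deviation = -18 − 8.8 = -26.8°C.
Density altitude = 3100 + 120 × (-26.8) = 3100 + (-3216) = -116 ft.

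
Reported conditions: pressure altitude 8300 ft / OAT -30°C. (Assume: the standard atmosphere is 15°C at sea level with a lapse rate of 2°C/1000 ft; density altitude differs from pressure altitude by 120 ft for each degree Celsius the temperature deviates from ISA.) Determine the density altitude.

ISA temperature at 8300 ft = 15 − 2 × (8300/1000) = -1.6°C.
ISA deviation = -30 − (-1.6) = -28.4°C.
Density altitude = 8300 + 120 × (-28.4) = 8300 + (-3408) = 4892 ft.

4892 ft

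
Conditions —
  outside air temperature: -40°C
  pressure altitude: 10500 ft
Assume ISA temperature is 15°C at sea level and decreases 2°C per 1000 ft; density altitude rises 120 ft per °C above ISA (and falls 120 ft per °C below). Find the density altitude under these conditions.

ISA temperature at 10500 ft = 15 − 2 × (10500/1000) = -6°C.
ISA deviation = -40 − (-6) = -34°C.
Density altitude = 10500 + 120 × (-34) = 10500 + (-4080) = 6420 ft.

6420 ft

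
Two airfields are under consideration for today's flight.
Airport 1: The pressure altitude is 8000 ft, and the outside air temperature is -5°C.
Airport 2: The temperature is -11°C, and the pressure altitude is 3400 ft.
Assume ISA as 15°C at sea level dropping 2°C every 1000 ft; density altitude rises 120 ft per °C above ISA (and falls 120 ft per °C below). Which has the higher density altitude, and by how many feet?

Airport 1 by 6424 ft

Airport 1: ISA temp = -1°C, deviation -4°C, DA = 8000 + 120 × (-4) = 7520 ft.
Airport 2: ISA temp = 8.2°C, deviation -19.2°C, DA = 3400 + 120 × (-19.2) = 1096 ft.
Airport 1 is higher by 7520 − 1096 = 6424 ft.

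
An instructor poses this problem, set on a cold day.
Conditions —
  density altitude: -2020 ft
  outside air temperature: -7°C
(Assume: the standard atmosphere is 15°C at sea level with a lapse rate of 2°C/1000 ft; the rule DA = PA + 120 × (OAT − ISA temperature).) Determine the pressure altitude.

500 ft

DA = PA + 120 × (OAT − (15 − 2·PA/1000)) = PA + 120·OAT − 1800 + 0.24·PA = 1.24·PA + 120·OAT − 1800.
So 1.24·PA = -2020 − 120 × (-7) + 1800 = 620.
PA = 620 / 1.24 = 500 ft.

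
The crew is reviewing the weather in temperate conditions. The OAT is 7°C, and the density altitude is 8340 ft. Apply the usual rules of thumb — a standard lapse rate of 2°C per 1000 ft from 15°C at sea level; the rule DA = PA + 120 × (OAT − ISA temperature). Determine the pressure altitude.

7500 ft

DA = PA + 120 × (OAT − (15 − 2·PA/1000)) = PA + 120·OAT − 1800 + 0.24·PA = 1.24·PA + 120·OAT − 1800.
So 1.24·PA = 8340 − 120 × 7 + 1800 = 9300.
PA = 9300 / 1.24 = 7500 ft.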